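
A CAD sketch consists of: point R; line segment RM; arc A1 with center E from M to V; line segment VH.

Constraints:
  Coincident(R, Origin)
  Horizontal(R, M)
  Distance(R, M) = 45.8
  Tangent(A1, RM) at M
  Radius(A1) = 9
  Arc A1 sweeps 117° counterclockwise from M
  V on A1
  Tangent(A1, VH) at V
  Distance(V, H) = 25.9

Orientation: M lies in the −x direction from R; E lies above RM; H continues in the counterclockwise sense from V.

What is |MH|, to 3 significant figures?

36.4

On A1, M sits at bearing -90° from E; a 117° counterclockwise sweep puts V at bearing 27°, so V = E + 9.0·(cos 27°, sin 27°) = (-37.8, 13.1). Tangency of A1 to VH means the radius EV is perpendicular to VH, so VH runs along (−sin 27°, cos 27°); with |VH| = 25.9, H = (-49.5, 36.2). Then |MH| = |H − M| = 36.4.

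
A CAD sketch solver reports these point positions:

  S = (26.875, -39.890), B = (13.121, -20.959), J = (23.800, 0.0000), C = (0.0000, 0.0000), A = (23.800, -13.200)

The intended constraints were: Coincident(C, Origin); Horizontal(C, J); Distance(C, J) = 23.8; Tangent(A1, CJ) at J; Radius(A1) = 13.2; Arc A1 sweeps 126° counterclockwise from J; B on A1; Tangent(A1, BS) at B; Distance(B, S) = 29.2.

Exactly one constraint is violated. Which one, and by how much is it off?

Distance(B, S) = 29.2 — off by 5.80.

C = (0.00, 0.00) ✓; C.y = 0.00, J.y = 0.00 ✓; |CJ| = 23.80 ✓; ∠(AJ, JC) = 90.00° ✓; |AJ| = 13.20 ✓; bearing(A→B) − bearing(A→J) = 126.0° ✓; |AB| = 13.20 ✓; ∠(AB, BS) = 90.00° ✓; |BS| = 23.40 ✗.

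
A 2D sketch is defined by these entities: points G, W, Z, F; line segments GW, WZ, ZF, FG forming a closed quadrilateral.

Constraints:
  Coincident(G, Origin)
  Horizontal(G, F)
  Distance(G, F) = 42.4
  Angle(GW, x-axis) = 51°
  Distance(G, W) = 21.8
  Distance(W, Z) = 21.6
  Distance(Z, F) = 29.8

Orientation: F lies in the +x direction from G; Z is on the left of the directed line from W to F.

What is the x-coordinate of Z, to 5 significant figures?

32.261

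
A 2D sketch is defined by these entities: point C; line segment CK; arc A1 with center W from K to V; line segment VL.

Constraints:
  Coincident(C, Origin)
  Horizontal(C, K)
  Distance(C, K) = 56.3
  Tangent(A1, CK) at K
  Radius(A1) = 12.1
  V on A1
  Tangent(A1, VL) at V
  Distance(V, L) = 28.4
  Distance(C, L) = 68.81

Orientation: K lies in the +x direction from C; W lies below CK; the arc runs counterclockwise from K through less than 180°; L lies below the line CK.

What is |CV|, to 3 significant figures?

47.6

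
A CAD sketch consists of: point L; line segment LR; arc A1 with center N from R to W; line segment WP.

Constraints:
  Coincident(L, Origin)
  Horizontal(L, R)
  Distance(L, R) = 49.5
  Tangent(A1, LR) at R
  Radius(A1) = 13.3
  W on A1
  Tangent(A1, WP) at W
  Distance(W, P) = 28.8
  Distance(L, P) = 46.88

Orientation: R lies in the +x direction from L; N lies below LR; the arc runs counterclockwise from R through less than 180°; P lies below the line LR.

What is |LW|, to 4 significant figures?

37.96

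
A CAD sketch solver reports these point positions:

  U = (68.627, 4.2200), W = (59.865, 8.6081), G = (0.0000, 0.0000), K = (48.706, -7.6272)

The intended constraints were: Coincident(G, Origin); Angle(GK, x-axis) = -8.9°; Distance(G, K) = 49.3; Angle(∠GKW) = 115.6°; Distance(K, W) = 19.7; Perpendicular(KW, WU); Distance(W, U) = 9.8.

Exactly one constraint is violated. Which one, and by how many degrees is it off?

Perpendicular(KW, WU) — off by 7.90°.

G = (0.00, 0.00) ✓; GK at -8.900° ✓; |GK| = 49.30 ✓; ∠GKW = 115.6° ✓; |KW| = 19.70 ✓; ∠(KW, WU) = 82.10° ✗; |WU| = 9.799 ✓.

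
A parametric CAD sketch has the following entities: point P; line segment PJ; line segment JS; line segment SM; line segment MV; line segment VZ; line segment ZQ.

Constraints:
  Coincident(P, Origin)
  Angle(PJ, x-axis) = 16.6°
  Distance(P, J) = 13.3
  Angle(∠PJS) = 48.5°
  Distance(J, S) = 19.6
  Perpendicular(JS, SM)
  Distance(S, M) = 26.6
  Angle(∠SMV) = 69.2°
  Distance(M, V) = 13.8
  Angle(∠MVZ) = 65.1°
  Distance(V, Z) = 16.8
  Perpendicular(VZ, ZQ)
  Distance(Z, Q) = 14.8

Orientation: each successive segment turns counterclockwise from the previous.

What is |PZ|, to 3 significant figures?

9.91

P is at the origin; PJ runs at 16.6° with length 13.3, so J = (12.7, 3.80). ∠PJS = 48.5° gives JS at 148° from the x-axis; with |JS| = 19.6, S = (-3.89, 14.2). JS is perpendicular to SM, so SM runs at -122°; with |SM| = 26.6, M = (-18.0, -8.43). ∠SMV = 69.2° gives MV at -11.1° from the x-axis; with |MV| = 13.8, V = (-4.41, -11.1). ∠MVZ = 65.1° gives VZ at 104° from the x-axis; with |VZ| = 16.8, Z = (-8.42, 5.23). Then |PZ| = |Z − P| = 9.91.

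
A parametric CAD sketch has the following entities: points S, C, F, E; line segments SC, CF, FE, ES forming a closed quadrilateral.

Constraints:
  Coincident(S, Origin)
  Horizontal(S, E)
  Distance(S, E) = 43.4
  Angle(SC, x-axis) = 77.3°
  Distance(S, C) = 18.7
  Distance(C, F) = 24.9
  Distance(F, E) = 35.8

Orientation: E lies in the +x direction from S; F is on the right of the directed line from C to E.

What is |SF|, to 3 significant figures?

10.3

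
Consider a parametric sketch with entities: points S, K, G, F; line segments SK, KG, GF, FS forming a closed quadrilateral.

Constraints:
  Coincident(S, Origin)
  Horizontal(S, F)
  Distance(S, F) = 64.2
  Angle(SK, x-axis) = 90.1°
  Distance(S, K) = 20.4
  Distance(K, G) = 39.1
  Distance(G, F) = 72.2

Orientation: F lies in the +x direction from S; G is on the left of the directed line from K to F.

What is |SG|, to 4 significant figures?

58.01

S is at the origin; SF is horizontal with |SF| = 64.2 and F in +x, so F = (64.2, 0). SK runs at 90.1° with |SK| = 20.4, so K = (-0.03560, 20.40). G is determined by |KG| = 39.1 and |GF| = 72.2 together: it lies at the intersection of circle(K, 39.1) and circle(F, 72.2). With |KF| = 67.40, the foot of the radical line on KF is 6.368 from K and the perpendicular offset is √(39.1² − 6.368²) = 38.58. Taking the left-of-KF solution: G = (17.71, 55.24).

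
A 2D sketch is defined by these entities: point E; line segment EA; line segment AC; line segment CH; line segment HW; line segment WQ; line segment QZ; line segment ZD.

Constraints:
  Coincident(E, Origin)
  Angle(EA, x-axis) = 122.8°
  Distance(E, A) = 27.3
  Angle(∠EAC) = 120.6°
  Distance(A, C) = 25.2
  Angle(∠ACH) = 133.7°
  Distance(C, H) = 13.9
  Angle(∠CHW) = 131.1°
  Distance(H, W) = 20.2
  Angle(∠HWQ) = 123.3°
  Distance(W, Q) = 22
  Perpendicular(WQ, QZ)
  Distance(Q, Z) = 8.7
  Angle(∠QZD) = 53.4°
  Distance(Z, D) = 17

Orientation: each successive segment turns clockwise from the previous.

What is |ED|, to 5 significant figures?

41.894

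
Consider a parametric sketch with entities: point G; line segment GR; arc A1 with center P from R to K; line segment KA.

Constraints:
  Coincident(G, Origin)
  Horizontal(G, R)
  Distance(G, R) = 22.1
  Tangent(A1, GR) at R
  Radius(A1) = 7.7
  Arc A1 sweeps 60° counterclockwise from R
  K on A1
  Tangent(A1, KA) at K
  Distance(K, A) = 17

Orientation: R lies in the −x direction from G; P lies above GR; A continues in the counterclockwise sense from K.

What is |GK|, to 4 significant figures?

15.90

The tangent condition forces PR to be normal to GR, so P = R + (0, 7.7) = (-22.10, 7.700). On A1, R sits at bearing -90° from P; a 60° counterclockwise sweep puts K at bearing -30°, so K = P + 7.7·(cos -30°, sin -30°) = (-15.43, 3.850). Then |GK| = |K − G| = 15.90.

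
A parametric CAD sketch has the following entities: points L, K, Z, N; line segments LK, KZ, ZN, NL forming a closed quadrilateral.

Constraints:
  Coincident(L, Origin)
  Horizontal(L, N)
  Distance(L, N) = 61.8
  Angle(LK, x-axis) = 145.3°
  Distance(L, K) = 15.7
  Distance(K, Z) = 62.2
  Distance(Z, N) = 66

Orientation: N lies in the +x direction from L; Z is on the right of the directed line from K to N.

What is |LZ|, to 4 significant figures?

48.99

L is at the origin; L and N share the same y with |LN| = 61.8 and N in +x, so N = (61.8, 0). LK runs at 145.3° with |LK| = 15.7, so K = (-12.91, 8.938). Z is determined by |KZ| = 62.2 and |ZN| = 66.0 together: it lies at the intersection of circle(K, 62.2) and circle(N, 66.0). With |KN| = 75.24, the foot of the radical line on KN is 34.38 from K and the perpendicular offset is √(62.2² − 34.38²) = 51.83. Taking the right-of-KN solution: Z = (15.07, -46.61).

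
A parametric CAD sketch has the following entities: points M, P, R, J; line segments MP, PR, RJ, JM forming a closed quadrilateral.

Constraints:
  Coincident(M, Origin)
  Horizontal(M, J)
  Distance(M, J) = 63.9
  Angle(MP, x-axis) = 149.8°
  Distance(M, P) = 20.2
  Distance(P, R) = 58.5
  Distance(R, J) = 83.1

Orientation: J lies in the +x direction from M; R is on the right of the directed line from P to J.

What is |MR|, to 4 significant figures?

47.16

M is at the origin; MJ is horizontal with |MJ| = 63.9 and J in +x, so J = (63.9, 0). MP runs at 149.8° with |MP| = 20.2, so P = (-17.46, 10.16). R is determined by |PR| = 58.5 and |RJ| = 83.1 together: it lies at the intersection of circle(P, 58.5) and circle(J, 83.1). With |PJ| = 81.99, the foot of the radical line on PJ is 19.75 from P and the perpendicular offset is √(58.5² − 19.75²) = 55.06. Taking the right-of-PJ solution: R = (-4.682, -46.93).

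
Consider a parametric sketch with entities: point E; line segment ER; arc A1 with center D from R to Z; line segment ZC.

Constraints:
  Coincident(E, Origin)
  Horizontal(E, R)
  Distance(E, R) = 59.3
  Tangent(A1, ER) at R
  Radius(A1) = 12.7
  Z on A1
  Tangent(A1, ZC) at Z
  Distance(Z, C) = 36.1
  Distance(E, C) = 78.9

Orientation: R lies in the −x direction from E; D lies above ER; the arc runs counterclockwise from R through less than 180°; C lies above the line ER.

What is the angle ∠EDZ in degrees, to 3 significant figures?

32.9°

Checks: E = (0.00, 0.00) ✓; |DZ| = 12.70 ✓; ∠(DZ, ZC) = 90.00° ✓; |ZC| = 36.10 ✓; |EC| = 78.90 ✓.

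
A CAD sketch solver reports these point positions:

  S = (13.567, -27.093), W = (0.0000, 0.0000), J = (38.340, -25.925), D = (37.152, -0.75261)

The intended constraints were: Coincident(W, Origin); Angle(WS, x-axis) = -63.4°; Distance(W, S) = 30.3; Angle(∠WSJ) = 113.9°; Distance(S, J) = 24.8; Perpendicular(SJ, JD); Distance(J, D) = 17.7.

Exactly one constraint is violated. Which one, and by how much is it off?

Distance(J, D) = 17.7 — off by 7.50.

W = (0.00, 0.00) ✓; WS at -63.40° ✓; |WS| = 30.30 ✓; ∠WSJ = 113.9° ✓; |SJ| = 24.80 ✓; ∠(SJ, JD) = 90.00° ✓; |JD| = 25.20 ✗.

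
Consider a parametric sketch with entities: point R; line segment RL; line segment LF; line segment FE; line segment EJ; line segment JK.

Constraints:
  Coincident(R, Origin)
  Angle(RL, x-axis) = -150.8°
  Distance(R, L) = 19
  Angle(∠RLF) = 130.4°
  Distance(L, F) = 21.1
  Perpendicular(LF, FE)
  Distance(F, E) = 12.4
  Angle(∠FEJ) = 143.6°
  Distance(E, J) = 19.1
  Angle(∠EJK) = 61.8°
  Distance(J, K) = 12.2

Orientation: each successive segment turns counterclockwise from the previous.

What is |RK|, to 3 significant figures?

17.0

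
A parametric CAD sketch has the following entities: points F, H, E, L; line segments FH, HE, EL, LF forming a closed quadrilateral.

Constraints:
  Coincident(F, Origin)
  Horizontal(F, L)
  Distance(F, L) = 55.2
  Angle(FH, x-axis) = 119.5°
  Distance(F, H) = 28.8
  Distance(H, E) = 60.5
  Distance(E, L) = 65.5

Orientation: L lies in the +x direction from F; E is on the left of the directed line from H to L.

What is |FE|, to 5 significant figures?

70.537

F is at the origin; F and L share the same y with |FL| = 55.2 and L in +x, so L = (55.2, 0). FH runs at 119.5° with |FH| = 28.8, so H = (-14.182, 25.066). E is determined by |HE| = 60.5 and |EL| = 65.5 together: it lies at the intersection of circle(H, 60.5) and circle(L, 65.5). With |HL| = 73.771, the foot of the radical line on HL is 32.615 from H and the perpendicular offset is √(60.5² − 32.615²) = 50.956. Taking the left-of-HL solution: E = (33.807, 61.908).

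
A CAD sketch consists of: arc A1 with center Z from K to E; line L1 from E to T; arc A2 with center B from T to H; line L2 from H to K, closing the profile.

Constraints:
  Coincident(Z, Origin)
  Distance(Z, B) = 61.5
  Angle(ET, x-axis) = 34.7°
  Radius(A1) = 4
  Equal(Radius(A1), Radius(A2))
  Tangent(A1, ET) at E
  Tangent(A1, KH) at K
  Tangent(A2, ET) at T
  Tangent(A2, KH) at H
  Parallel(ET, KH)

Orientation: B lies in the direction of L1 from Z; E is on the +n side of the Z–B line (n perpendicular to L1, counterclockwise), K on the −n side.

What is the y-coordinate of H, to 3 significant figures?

31.7

Tangency of A1 to both parallel lines with radius 4.0 puts E and K at Z ± 4.0·n: E = (-2.28, 3.29), K = (2.28, -3.29). Equal radii place T and H the same way about B: T = B + 4.0·n = (48.3, 38.3), H = B − 4.0·n = (52.8, 31.7). So H.y = 31.7.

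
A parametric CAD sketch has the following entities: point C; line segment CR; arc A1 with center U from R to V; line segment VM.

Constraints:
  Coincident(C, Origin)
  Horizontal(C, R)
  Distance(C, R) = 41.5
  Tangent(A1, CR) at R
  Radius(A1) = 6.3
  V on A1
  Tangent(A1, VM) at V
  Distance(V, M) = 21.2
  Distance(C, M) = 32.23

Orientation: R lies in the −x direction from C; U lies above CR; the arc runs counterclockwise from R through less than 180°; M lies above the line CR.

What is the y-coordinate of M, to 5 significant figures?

20.694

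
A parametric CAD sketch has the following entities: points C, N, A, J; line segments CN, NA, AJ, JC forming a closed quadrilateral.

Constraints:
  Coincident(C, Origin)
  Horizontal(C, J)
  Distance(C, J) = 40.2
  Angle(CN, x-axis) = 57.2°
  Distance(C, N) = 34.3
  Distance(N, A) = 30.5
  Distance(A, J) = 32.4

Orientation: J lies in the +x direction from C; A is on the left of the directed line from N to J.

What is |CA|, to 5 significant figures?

58.073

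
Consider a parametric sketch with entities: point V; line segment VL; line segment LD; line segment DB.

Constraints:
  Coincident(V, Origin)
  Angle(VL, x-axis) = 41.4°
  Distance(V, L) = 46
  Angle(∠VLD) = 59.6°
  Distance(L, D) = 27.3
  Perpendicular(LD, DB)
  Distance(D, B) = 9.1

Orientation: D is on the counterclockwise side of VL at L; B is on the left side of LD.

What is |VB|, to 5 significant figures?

30.839

V is at the origin; VL runs at 41.4° with length 46.0, so L = 46.0·(cos 41.4°, sin 41.4°) = (34.505, 30.420). ∠VLD = 59.6°, so LD runs at 41.4° + (180° − 59.6°) = 161.80° from the x-axis; with |LD| = 27.3, D = L + 27.3·(cos 161.80°, sin 161.80°) = (8.5709, 38.947). LD ⟂ DB; with |DB| = 9.1 on the left of LD, B = D + 9.1·(-0.31233, -0.94997) = (5.7286, 30.302). Then |VB| = |B − V| = 30.839.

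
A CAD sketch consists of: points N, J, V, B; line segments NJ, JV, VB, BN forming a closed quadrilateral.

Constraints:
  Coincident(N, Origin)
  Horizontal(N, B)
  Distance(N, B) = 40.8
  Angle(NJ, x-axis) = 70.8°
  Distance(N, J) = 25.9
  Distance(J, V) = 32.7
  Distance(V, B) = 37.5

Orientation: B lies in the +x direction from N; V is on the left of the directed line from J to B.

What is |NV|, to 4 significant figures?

53.72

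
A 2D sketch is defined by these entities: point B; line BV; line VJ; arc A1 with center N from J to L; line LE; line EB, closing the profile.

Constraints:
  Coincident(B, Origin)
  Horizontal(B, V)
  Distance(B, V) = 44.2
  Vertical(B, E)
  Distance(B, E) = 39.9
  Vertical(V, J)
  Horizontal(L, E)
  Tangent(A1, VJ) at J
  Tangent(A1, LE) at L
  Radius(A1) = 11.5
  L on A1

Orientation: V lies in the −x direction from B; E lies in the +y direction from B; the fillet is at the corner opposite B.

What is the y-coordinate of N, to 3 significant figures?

28.4

B is at the origin; BV is horizontal with |BV| = 44.2 and V on the −x side, so V = (-44.2, 0.00). B and E share the same x with |BE| = 39.9 and E on the +y side, so E = (0.00, 39.9). The virtual corner opposite B is at (-44.2, 39.9). The tangent condition forces NJ to be normal to VJ and tangency of A1 to LE means the radius NL is perpendicular to LE, with radius 11.5, so the center N sits 11.5 in from both sides at N = (-32.7, 28.4). So N.y = 28.4.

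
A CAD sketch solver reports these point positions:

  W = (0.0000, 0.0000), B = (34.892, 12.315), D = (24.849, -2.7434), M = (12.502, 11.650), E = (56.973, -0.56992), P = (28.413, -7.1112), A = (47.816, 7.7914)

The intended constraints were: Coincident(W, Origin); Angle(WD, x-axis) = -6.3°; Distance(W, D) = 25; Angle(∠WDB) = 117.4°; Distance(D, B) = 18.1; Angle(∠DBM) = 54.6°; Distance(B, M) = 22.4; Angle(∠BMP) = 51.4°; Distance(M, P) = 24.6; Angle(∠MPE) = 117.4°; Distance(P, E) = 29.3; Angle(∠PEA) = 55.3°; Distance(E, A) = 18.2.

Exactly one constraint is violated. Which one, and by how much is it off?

Distance(E, A) = 18.2 — off by 5.80.

W = (0.00, 0.00) ✓; WD at -6.300° ✓; |WD| = 25.00 ✓; ∠WDB = 117.4° ✓; |DB| = 18.10 ✓; ∠DBM = 54.60° ✓; |BM| = 22.40 ✓; ∠BMP = 51.40° ✓; |MP| = 24.60 ✓; ∠MPE = 117.4° ✓; |PE| = 29.30 ✓; ∠PEA = 55.30° ✓; |EA| = 12.40 ✗.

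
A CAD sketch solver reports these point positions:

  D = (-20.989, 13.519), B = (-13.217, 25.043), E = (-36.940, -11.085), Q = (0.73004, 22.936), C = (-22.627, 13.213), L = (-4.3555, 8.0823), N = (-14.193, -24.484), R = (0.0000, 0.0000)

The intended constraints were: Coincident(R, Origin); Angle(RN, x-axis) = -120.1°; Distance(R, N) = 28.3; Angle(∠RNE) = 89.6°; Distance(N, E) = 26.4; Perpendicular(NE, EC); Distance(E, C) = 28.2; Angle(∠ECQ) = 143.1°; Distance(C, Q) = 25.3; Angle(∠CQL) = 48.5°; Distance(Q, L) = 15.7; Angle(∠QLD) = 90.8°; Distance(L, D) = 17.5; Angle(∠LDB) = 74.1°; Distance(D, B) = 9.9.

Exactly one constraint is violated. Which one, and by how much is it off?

Distance(D, B) = 9.9 — off by 4.00.

R = (0.00, 0.00) ✓; RN at -120.1° ✓; |RN| = 28.30 ✓; ∠RNE = 89.60° ✓; |NE| = 26.40 ✓; ∠(NE, EC) = 90.00° ✓; |EC| = 28.20 ✓; ∠ECQ = 143.1° ✓; |CQ| = 25.30 ✓; ∠CQL = 48.50° ✓; |QL| = 15.70 ✓; ∠QLD = 90.80° ✓; |LD| = 17.50 ✓; ∠LDB = 74.10° ✓; |DB| = 13.90 ✗.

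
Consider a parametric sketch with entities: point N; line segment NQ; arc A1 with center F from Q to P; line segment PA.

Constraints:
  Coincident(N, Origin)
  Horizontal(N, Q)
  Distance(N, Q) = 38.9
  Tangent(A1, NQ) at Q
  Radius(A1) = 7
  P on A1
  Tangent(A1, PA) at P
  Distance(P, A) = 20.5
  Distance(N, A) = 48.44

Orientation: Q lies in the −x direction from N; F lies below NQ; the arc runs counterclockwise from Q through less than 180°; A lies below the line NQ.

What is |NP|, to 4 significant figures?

46.46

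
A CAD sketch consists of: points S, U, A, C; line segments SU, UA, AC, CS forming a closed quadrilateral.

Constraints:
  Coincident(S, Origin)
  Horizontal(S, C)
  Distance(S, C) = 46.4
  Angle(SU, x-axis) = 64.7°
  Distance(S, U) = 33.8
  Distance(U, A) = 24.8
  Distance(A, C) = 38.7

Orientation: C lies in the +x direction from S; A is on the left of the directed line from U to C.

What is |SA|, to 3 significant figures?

53.7

Checks: SU at 64.70° ✓; |UA| = 24.80 ✓; |AC| = 38.70 ✓.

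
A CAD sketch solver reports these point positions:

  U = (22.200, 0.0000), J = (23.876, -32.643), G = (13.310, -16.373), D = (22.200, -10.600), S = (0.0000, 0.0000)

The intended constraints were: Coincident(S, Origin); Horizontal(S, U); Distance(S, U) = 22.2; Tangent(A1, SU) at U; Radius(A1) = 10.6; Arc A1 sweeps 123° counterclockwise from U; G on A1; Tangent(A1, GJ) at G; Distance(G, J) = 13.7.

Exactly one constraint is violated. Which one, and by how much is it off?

Distance(G, J) = 13.7 — off by 5.70.

S = (0.00, 0.00) ✓; S.y = 0.00, U.y = 0.00 ✓; |SU| = 22.20 ✓; ∠(DU, US) = 90.00° ✓; |DU| = 10.60 ✓; bearing(D→G) − bearing(D→U) = 123.0° ✓; |DG| = 10.60 ✓; ∠(DG, GJ) = 90.00° ✓; |GJ| = 19.40 ✗.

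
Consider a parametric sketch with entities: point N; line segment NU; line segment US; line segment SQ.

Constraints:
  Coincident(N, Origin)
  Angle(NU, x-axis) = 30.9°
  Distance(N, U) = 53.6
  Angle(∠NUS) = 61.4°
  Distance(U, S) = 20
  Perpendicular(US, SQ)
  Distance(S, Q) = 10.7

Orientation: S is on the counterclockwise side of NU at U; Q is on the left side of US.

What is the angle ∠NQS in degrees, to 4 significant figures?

171.2°

N is at the origin; NU runs at 30.9° with length 53.6, so U = 53.6·(cos 30.9°, sin 30.9°) = (45.99, 27.53). ∠NUS = 61.4°, so US runs at 30.9° + (180° − 61.4°) = 149.5° from the x-axis; with |US| = 20.0, S = U + 20.0·(cos 149.5°, sin 149.5°) = (28.76, 37.68). US ⟂ SQ; with |SQ| = 10.7 on the left of US, Q = S + 10.7·(-0.5075, -0.8616) = (23.33, 28.46). Then cos ∠NQS = QN·QS / (|QN||QS|), giving 171.2°.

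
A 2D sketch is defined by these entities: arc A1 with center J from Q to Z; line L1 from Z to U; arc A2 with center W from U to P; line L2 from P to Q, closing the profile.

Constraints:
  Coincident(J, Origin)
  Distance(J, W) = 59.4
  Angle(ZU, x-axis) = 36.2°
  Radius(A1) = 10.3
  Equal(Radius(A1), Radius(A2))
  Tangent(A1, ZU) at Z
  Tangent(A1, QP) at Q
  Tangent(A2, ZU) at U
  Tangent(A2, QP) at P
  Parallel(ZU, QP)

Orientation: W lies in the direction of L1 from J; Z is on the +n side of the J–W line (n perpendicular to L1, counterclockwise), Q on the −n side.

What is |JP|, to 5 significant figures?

60.286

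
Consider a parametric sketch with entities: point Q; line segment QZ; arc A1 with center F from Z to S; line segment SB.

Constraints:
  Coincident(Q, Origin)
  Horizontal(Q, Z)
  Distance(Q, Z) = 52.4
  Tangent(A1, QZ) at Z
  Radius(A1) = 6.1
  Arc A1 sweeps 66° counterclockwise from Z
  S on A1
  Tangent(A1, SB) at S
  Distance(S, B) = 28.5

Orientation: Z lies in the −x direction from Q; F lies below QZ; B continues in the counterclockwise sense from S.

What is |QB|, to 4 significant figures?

75.62

Q is at the origin; Q and Z share the same y with |QZ| = 52.4 and Z on the −x side, so Z = (-52.40, 0.000). Tangency of A1 to QZ means the radius FZ is perpendicular to QZ, so F = Z + (0, -6.1) = (-52.40, -6.100). On A1, Z sits at bearing 90° from F; a 66° counterclockwise sweep puts S at bearing 156°, so S = F + 6.1·(cos 156°, sin 156°) = (-57.97, -3.619). The tangent condition forces FS to be normal to SB, so SB runs along (−sin 156°, cos 156°); with |SB| = 28.5, B = (-69.56, -29.65). Then |QB| = |B − Q| = 75.62.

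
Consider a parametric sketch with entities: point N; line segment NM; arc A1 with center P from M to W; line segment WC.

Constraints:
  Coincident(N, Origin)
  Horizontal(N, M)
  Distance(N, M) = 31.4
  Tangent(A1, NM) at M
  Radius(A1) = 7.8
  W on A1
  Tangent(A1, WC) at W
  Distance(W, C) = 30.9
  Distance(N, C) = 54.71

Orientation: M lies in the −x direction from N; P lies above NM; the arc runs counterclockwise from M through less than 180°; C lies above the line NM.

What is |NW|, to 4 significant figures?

26.96

Checks: N = (0.00, 0.00) ✓; |PW| = 7.800 ✓; ∠(PW, WC) = 90.00° ✓; |WC| = 30.90 ✓; |NC| = 54.71 ✓.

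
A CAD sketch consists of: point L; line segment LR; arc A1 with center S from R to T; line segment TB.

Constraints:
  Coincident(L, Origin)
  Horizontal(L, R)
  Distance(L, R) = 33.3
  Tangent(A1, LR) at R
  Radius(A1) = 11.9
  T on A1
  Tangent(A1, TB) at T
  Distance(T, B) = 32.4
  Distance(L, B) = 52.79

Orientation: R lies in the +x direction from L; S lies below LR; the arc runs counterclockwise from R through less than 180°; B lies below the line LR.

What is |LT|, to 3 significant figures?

25.5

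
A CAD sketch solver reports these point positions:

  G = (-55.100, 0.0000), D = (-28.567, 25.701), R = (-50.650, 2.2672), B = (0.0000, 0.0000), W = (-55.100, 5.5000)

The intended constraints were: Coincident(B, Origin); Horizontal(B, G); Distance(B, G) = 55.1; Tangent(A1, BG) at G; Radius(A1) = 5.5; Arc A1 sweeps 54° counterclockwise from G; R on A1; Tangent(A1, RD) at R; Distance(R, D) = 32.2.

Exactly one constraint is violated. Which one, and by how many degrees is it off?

Tangent(A1, RD) at R — off by 7.30°.

B = (0.00, 0.00) ✓; B.y = 0.00, G.y = 0.00 ✓; |BG| = 55.10 ✓; ∠(WG, GB) = 90.00° ✓; |WG| = 5.500 ✓; bearing(W→R) − bearing(W→G) = 54.00° ✓; |WR| = 5.500 ✓; ∠(WR, RD) = 97.30° ✗; |RD| = 32.20 ✓.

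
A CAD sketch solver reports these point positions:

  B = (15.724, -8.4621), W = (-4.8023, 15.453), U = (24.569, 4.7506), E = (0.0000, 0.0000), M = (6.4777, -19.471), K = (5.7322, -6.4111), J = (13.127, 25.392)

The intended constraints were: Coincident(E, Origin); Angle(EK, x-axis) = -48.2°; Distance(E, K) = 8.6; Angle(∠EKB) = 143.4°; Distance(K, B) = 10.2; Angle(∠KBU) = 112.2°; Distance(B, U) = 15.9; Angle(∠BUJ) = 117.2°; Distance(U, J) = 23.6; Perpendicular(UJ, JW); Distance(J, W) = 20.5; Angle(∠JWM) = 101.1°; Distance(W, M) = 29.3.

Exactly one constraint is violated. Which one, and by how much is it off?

Distance(W, M) = 29.3 — off by 7.40.

E = (0.00, 0.00) ✓; EK at -48.20° ✓; |EK| = 8.600 ✓; ∠EKB = 143.4° ✓; |KB| = 10.20 ✓; ∠KBU = 112.2° ✓; |BU| = 15.90 ✓; ∠BUJ = 117.2° ✓; |UJ| = 23.60 ✓; ∠(UJ, JW) = 90.00° ✓; |JW| = 20.50 ✓; ∠JWM = 101.1° ✓; |WM| = 36.70 ✗.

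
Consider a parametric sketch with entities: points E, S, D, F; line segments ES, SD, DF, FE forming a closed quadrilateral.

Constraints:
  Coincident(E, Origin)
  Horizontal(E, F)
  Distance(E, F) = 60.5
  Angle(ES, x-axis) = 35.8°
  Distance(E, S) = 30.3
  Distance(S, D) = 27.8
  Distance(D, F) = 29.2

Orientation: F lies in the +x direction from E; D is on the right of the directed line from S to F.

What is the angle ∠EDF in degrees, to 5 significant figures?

147.14°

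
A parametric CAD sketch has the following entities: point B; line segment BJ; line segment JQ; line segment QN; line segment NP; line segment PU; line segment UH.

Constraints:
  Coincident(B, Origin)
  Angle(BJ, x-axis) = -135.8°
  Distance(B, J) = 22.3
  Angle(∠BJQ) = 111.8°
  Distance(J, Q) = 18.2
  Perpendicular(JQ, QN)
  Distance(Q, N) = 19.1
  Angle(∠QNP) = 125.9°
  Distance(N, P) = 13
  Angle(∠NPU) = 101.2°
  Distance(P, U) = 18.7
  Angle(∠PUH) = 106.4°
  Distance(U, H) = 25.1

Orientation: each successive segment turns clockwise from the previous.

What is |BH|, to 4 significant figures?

32.13

∠NPU = 101.2° gives PU at -66.90° from the x-axis; with |PU| = 18.7, U = (-4.788, -5.215). ∠PUH = 106.4° gives UH at -140.5° from the x-axis; with |UH| = 25.1, H = (-24.16, -21.18). Then |BH| = |H − B| = 32.13.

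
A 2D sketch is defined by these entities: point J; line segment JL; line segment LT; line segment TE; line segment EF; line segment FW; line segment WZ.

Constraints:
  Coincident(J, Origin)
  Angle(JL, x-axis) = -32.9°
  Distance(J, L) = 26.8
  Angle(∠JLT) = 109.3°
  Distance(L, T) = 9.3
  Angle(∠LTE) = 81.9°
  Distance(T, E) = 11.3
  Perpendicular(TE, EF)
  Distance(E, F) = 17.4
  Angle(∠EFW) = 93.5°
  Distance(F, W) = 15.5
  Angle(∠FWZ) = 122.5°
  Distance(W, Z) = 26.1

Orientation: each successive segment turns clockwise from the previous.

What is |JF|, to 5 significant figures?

16.571

J is at the origin; JL runs at -32.9° with length 26.8, so L = (22.502, -14.557). ∠JLT = 109.3° gives LT at -103.60° from the x-axis; with |LT| = 9.3, T = (20.315, -23.596). ∠LTE = 81.9° gives TE at 158.30° from the x-axis; with |TE| = 11.3, E = (9.8158, -19.418). The perpendicularity gives EF at right angles to TE, so EF runs at 68.300°; with |EF| = 17.4, F = (16.249, -3.2513). Then |JF| = |F − J| = 16.571.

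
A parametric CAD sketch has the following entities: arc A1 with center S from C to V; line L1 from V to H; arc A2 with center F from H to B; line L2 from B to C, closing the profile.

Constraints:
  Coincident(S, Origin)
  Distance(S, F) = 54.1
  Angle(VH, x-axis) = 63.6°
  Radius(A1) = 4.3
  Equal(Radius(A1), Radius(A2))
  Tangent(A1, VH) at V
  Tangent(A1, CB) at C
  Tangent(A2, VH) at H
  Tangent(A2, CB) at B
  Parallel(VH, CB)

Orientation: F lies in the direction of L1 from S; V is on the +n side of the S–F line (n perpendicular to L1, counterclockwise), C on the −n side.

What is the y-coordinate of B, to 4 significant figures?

46.55

The slot axis is L1's direction at 63.6°, so u = (cos 63.6°, sin 63.6°) = (0.4446, 0.8957) and n = (−sin 63.6°, cos 63.6°) = (-0.8957, 0.4446). S is at the origin and F lies 54.1 along u from S, so F = 54.1·u = (24.05, 48.46). Tangency of A1 to both parallel lines with radius 4.3 puts V and C at S ± 4.3·n: V = (-3.852, 1.912), C = (3.852, -1.912). Equal radii place H and B the same way about F: H = F + 4.3·n = (20.20, 50.37), B = F − 4.3·n = (27.91, 46.55). So B.y = 46.55.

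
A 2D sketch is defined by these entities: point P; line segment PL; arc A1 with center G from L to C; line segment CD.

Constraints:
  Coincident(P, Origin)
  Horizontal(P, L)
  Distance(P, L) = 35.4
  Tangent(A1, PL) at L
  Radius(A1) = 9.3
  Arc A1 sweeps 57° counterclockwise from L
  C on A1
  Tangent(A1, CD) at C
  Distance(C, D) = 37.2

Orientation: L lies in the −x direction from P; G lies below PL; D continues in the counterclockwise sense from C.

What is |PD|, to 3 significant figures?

72.7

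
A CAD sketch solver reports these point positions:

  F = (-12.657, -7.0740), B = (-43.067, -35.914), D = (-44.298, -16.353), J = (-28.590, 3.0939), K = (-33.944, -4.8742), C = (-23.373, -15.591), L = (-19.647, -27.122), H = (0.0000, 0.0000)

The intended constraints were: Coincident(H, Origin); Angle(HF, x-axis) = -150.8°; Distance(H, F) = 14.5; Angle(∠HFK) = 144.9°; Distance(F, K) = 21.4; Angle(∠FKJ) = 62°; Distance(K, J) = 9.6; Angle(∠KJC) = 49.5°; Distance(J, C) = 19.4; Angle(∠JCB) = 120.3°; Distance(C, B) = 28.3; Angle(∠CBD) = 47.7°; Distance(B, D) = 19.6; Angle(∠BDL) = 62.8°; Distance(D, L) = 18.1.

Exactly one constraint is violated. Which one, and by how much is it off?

Distance(D, L) = 18.1 — off by 8.80.

H = (0.00, 0.00) ✓; HF at -150.8° ✓; |HF| = 14.50 ✓; ∠HFK = 144.9° ✓; |FK| = 21.40 ✓; ∠FKJ = 62.00° ✓; |KJ| = 9.600 ✓; ∠KJC = 49.50° ✓; |JC| = 19.40 ✓; ∠JCB = 120.3° ✓; |CB| = 28.30 ✓; ∠CBD = 47.70° ✓; |BD| = 19.60 ✓; ∠BDL = 62.80° ✓; |DL| = 26.90 ✗.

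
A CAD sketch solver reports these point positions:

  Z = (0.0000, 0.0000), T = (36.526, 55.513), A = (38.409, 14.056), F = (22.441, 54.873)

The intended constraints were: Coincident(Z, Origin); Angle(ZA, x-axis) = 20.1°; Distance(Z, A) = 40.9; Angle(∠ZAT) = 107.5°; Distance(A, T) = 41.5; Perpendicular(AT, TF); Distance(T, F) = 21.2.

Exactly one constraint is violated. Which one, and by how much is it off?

Distance(T, F) = 21.2 — off by 7.10.

Z = (0.00, 0.00) ✓; ZA at 20.10° ✓; |ZA| = 40.90 ✓; ∠ZAT = 107.5° ✓; |AT| = 41.50 ✓; ∠(AT, TF) = 90.00° ✓; |TF| = 14.10 ✗.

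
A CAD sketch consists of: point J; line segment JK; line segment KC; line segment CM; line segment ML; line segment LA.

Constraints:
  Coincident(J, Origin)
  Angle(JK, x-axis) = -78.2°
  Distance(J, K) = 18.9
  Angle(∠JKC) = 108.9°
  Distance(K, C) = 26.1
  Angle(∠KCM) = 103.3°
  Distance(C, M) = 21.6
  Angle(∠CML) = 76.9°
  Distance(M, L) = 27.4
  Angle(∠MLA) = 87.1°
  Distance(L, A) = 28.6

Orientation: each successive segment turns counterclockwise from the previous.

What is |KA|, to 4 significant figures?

8.983

∠CML = 76.9° gives ML at 172.7° from the x-axis; with |ML| = 27.4, L = (10.12, 2.000). ∠MLA = 87.1° gives LA at -94.40° from the x-axis; with |LA| = 28.6, A = (7.922, -26.52). Then |KA| = |A − K| = 8.983.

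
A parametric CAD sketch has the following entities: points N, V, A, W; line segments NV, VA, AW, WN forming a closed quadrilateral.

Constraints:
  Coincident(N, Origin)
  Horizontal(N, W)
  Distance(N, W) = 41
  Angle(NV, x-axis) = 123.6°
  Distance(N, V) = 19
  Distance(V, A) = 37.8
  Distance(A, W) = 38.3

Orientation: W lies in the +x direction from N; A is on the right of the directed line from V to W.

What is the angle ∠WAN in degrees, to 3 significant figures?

84.2°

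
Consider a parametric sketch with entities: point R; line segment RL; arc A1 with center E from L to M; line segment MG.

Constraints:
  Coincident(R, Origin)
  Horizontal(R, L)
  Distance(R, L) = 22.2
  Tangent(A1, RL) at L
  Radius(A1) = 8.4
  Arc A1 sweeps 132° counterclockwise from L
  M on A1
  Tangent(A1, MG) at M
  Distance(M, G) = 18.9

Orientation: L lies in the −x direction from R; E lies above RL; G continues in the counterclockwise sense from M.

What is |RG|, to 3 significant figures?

40.1

On A1, L sits at bearing -90° from E; a 132° counterclockwise sweep puts M at bearing 42°, so M = E + 8.4·(cos 42°, sin 42°) = (-16.0, 14.0). A1 meets MG tangentially, so EM is at right angles to MG, so MG runs along (−sin 42°, cos 42°); with |MG| = 18.9, G = (-28.6, 28.1). Then |RG| = |G − R| = 40.1.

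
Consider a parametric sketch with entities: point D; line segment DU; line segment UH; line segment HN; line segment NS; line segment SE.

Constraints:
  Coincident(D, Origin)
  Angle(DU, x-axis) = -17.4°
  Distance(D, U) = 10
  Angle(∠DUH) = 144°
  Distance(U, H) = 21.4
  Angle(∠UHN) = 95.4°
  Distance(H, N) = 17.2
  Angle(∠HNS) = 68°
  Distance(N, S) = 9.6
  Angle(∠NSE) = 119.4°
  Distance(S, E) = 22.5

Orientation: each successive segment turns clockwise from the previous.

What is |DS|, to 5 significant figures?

23.501

D is at the origin; DU runs at -17.4° with length 10.0, so U = (9.5424, -2.9904). ∠DUH = 144.0° gives UH at -53.400° from the x-axis; with |UH| = 21.4, H = (22.302, -20.171). ∠UHN = 95.4° gives HN at -138.00° from the x-axis; with |HN| = 17.2, N = (9.5195, -31.680). ∠HNS = 68.0° gives NS at 110.00° from the x-axis; with |NS| = 9.6, S = (6.2361, -22.659). Then |DS| = |S − D| = 23.501.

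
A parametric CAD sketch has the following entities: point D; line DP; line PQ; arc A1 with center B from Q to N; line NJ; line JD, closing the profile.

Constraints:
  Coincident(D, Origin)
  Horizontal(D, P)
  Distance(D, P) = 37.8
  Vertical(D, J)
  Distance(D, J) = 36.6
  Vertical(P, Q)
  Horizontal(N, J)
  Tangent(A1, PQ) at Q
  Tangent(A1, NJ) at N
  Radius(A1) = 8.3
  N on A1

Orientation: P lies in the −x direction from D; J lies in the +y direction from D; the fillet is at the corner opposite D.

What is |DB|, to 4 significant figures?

40.88

D is at the origin; DP is horizontal with |DP| = 37.8 and P on the −x side, so P = (-37.80, 0.000). D and J share the same x with |DJ| = 36.6 and J on the +y side, so J = (0.000, 36.60). The virtual corner opposite D is at (-37.80, 36.60). A1 meets PQ tangentially, so BQ is at right angles to PQ and since A1 is tangent to NJ there, BN ⟂ NJ, with radius 8.3, so the center B sits 8.3 in from both sides at B = (-29.50, 28.30). Then |DB| = |B − D| = 40.88.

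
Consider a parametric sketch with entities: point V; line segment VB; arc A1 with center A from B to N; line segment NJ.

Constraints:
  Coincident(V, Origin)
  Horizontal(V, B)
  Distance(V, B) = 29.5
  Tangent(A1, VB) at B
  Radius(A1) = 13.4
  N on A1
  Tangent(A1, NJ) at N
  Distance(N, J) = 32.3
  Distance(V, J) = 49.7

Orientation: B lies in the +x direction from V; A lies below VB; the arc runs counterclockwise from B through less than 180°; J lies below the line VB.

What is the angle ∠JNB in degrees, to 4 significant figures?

133.4°

V is at the origin; V and B share the same y with |VB| = 29.5 and B on the +x side, so B = (29.50, 0.000). The tangent condition forces AB to be normal to VB, so A = B + (0, -13.4) = (29.50, -13.40). Since AN ⟂ NJ (tangency), |AJ| = √(13.4² + 32.3²) = 34.97 regardless of where N sits on A1. So J lies on both circle(V, 49.7) and circle(A, 34.97); the below-VB intersection is J = (17.87, -46.38). N is the foot of the tangent from J: N = (16.12, -14.12).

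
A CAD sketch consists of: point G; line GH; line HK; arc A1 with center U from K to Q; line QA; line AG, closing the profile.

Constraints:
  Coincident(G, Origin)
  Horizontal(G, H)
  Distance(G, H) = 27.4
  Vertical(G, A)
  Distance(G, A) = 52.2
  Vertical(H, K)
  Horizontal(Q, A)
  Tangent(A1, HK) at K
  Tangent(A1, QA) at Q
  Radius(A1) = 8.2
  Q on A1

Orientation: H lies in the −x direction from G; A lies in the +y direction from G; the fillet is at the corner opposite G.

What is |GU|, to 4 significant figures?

48.01

GA is vertical with |GA| = 52.2 and A on the +y side, so A = (0.000, 52.20). The virtual corner opposite G is at (-27.40, 52.20). The tangent condition forces UK to be normal to HK and A1 meets QA tangentially, so UQ is at right angles to QA, with radius 8.2, so the center U sits 8.2 in from both sides at U = (-19.20, 44.00). Then |GU| = |U − G| = 48.01.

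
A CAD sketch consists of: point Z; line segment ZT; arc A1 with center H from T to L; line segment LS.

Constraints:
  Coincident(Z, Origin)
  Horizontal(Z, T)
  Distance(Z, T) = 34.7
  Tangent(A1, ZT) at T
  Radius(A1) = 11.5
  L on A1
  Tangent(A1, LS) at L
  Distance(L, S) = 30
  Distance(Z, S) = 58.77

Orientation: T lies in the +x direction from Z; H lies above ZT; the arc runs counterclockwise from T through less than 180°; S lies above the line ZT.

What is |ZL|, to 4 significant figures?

48.00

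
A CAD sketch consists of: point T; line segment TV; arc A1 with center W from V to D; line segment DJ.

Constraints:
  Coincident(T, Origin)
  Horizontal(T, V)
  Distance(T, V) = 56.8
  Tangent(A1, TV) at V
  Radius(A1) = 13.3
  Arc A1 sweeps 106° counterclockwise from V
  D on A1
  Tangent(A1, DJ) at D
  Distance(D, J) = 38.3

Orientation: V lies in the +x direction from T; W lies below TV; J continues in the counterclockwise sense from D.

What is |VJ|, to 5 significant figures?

53.828

On A1, V sits at bearing 90° from W; a 106° counterclockwise sweep puts D at bearing 196°, so D = W + 13.3·(cos 196°, sin 196°) = (44.015, -16.966). Since A1 is tangent to DJ there, WD ⟂ DJ, so DJ runs along (−sin 196°, cos 196°); with |DJ| = 38.3, J = (54.572, -53.782). Then |VJ| = |J − V| = 53.828.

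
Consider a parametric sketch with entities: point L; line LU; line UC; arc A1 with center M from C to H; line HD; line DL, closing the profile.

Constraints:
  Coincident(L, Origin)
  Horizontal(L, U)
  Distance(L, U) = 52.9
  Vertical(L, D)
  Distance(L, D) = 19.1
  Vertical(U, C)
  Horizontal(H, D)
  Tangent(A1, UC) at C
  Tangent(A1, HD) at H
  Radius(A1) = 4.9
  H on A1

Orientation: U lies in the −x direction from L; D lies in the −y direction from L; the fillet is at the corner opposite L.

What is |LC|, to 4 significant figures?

54.77

The virtual corner opposite L is at (-52.90, -19.10). The tangent condition forces MC to be normal to UC and A1 meets HD tangentially, so MH is at right angles to HD, with radius 4.9, so the center M sits 4.9 in from both sides at M = (-48.00, -14.20). That places the tangent points at C = (-52.90, -14.20) on UC and H = (-48.00, -19.10) on HD. Then |LC| = |C − L| = 54.77.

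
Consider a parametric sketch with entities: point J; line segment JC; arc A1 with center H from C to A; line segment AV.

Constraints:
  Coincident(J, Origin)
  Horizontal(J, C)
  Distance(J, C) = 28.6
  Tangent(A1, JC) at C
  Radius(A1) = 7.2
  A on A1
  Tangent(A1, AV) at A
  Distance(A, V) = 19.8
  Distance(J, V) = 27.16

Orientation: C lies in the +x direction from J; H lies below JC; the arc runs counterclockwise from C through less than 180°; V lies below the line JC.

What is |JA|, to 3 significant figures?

22.4

J is at the origin; J and C share the same y with |JC| = 28.6 and C on the +x side, so C = (28.6, 0.00). The tangent condition forces HC to be normal to JC, so H = C + (0, -7.2) = (28.6, -7.20). Since HA ⟂ AV (tangency), |HV| = √(7.2² + 19.8²) = 21.1 regardless of where A sits on A1. So V lies on both circle(J, 27.16) and circle(H, 21.1); the below-JC intersection is V = (14.6, -22.9). A is the foot of the tangent from V: A = (21.9, -4.53).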